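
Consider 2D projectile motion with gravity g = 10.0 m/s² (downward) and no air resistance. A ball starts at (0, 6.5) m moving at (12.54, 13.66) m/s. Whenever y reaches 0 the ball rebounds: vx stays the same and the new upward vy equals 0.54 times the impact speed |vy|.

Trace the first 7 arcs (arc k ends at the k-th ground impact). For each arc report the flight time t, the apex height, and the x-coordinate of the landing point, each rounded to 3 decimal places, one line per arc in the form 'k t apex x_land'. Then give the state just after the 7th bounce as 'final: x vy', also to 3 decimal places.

1 3.145 15.830 39.442
2 1.922 4.616 63.540
3 1.038 1.346 76.553
4 0.560 0.392 83.579
5 0.303 0.114 87.374
6 0.163 0.033 89.423
7 0.088 0.010 90.529
final: 90.529 0.238

Arc 1: start y=6.500, vy=13.660 → t=3.145, apex=15.830, x_land=39.442, impact vy=-17.793
  bounce: vy ← 0.54·17.793 = 9.608
Arc 2: start y=0.000, vy=9.608 → t=1.922, apex=4.616, x_land=63.540, impact vy=-9.608
  bounce: vy ← 0.54·9.608 = 5.188
Arc 3: start y=0.000, vy=5.188 → t=1.038, apex=1.346, x_land=76.553, impact vy=-5.188
  bounce: vy ← 0.54·5.188 = 2.802
Arc 4: start y=0.000, vy=2.802 → t=0.560, apex=0.392, x_land=83.579, impact vy=-2.802
  bounce: vy ← 0.54·2.802 = 1.513
Arc 5: start y=0.000, vy=1.513 → t=0.303, apex=0.114, x_land=87.374, impact vy=-1.513
  bounce: vy ← 0.54·1.513 = 0.817
Arc 6: start y=0.000, vy=0.817 → t=0.163, apex=0.033, x_land=89.423, impact vy=-0.817
  bounce: vy ← 0.54·0.817 = 0.441
Arc 7: start y=0.000, vy=0.441 → t=0.088, apex=0.010, x_land=90.529, impact vy=-0.441
  bounce: vy ← 0.54·0.441 = 0.238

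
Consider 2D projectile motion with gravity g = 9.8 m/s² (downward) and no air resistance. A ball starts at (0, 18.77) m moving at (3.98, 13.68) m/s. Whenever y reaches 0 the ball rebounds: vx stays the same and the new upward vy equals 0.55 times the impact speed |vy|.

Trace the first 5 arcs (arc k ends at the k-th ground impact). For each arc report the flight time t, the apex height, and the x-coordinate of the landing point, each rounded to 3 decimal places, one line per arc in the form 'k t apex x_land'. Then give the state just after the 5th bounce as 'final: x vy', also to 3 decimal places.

Arc 1: start y=18.770, vy=13.680 → t=3.800, apex=28.318, x_land=15.124, impact vy=-23.559
  bounce: vy ← 0.55·23.559 = 12.958
Arc 2: start y=0.000, vy=12.958 → t=2.644, apex=8.566, x_land=25.648, impact vy=-12.958
  bounce: vy ← 0.55·12.958 = 7.127
Arc 3: start y=0.000, vy=7.127 → t=1.454, apex=2.591, x_land=31.437, impact vy=-7.127
  bounce: vy ← 0.55·7.127 = 3.920
Arc 4: start y=0.000, vy=3.920 → t=0.800, apex=0.784, x_land=34.621, impact vy=-3.920
  bounce: vy ← 0.55·3.920 = 2.156
Arc 5: start y=0.000, vy=2.156 → t=0.440, apex=0.237, x_land=36.372, impact vy=-2.156
  bounce: vy ← 0.55·2.156 = 1.186

1 3.800 28.318 15.124
2 2.644 8.566 25.648
3 1.454 2.591 31.437
4 0.800 0.784 34.621
5 0.440 0.237 36.372
final: 36.372 1.186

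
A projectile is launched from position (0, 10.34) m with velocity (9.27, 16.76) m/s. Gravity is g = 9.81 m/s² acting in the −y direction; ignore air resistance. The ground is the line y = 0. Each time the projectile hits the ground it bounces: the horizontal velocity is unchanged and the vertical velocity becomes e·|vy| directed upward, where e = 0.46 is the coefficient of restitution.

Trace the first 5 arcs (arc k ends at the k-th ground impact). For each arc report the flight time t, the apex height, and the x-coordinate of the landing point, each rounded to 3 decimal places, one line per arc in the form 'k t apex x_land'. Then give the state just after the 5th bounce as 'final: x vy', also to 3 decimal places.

1 3.951 24.657 36.621
2 2.063 5.217 55.743
3 0.949 1.104 64.539
4 0.436 0.234 68.585
5 0.201 0.049 70.446
final: 70.446 0.453

Arc 1: start y=10.340, vy=16.760 → t=3.951, apex=24.657, x_land=36.621, impact vy=-21.995
  bounce: vy ← 0.46·21.995 = 10.118
Arc 2: start y=0.000, vy=10.118 → t=2.063, apex=5.217, x_land=55.743, impact vy=-10.118
  bounce: vy ← 0.46·10.118 = 4.654
Arc 3: start y=0.000, vy=4.654 → t=0.949, apex=1.104, x_land=64.539, impact vy=-4.654
  bounce: vy ← 0.46·4.654 = 2.141
Arc 4: start y=0.000, vy=2.141 → t=0.436, apex=0.234, x_land=68.585, impact vy=-2.141
  bounce: vy ← 0.46·2.141 = 0.985
Arc 5: start y=0.000, vy=0.985 → t=0.201, apex=0.049, x_land=70.446, impact vy=-0.985
  bounce: vy ← 0.46·0.985 = 0.453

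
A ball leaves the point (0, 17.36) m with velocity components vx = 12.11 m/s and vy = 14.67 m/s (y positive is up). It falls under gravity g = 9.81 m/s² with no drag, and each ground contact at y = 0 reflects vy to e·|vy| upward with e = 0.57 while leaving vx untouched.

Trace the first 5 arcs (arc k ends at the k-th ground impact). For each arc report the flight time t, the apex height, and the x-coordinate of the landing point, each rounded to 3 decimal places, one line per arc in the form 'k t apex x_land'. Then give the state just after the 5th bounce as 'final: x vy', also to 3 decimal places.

Arc 1: start y=17.360, vy=14.670 → t=3.899, apex=28.329, x_land=47.213, impact vy=-23.576
  bounce: vy ← 0.57·23.576 = 13.438
Arc 2: start y=0.000, vy=13.438 → t=2.740, apex=9.204, x_land=80.390, impact vy=-13.438
  bounce: vy ← 0.57·13.438 = 7.660
Arc 3: start y=0.000, vy=7.660 → t=1.562, apex=2.990, x_land=99.301, impact vy=-7.660
  bounce: vy ← 0.57·7.660 = 4.366
Arc 4: start y=0.000, vy=4.366 → t=0.890, apex=0.972, x_land=110.081, impact vy=-4.366
  bounce: vy ← 0.57·4.366 = 2.489
Arc 5: start y=0.000, vy=2.489 → t=0.507, apex=0.316, x_land=116.225, impact vy=-2.489
  bounce: vy ← 0.57·2.489 = 1.419

1 3.899 28.329 47.213
2 2.740 9.204 80.390
3 1.562 2.990 99.301
4 0.890 0.972 110.081
5 0.507 0.316 116.225
final: 116.225 1.419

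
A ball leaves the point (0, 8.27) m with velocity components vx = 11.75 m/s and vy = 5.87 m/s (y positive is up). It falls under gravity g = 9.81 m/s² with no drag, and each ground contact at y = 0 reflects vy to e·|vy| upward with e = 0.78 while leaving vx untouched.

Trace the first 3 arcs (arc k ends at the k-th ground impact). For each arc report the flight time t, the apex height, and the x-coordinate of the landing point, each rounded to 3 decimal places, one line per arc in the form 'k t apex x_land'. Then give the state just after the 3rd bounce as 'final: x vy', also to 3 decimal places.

Arc 1: start y=8.270, vy=5.870 → t=2.028, apex=10.026, x_land=23.830, impact vy=-14.025
  bounce: vy ← 0.78·14.025 = 10.940
Arc 2: start y=0.000, vy=10.940 → t=2.230, apex=6.100, x_land=50.037, impact vy=-10.940
  bounce: vy ← 0.78·10.940 = 8.533
Arc 3: start y=0.000, vy=8.533 → t=1.740, apex=3.711, x_land=70.478, impact vy=-8.533
  bounce: vy ← 0.78·8.533 = 6.656

1 2.028 10.026 23.830
2 2.230 6.100 50.037
3 1.740 3.711 70.478
final: 70.478 6.656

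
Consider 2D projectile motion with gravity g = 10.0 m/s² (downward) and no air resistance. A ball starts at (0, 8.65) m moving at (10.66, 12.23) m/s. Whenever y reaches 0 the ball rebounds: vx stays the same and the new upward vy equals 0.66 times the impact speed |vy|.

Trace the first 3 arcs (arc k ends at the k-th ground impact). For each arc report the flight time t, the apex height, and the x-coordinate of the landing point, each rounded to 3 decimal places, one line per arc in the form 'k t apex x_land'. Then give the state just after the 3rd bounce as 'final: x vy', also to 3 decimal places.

Arc 1: start y=8.650, vy=12.230 → t=3.019, apex=16.129, x_land=32.183, impact vy=-17.960
  bounce: vy ← 0.66·17.960 = 11.854
Arc 2: start y=0.000, vy=11.854 → t=2.371, apex=7.026, x_land=57.455, impact vy=-11.854
  bounce: vy ← 0.66·11.854 = 7.824
Arc 3: start y=0.000, vy=7.824 → t=1.565, apex=3.060, x_land=74.135, impact vy=-7.824
  bounce: vy ← 0.66·7.824 = 5.164

1 3.019 16.129 32.183
2 2.371 7.026 57.455
3 1.565 3.060 74.135
final: 74.135 5.164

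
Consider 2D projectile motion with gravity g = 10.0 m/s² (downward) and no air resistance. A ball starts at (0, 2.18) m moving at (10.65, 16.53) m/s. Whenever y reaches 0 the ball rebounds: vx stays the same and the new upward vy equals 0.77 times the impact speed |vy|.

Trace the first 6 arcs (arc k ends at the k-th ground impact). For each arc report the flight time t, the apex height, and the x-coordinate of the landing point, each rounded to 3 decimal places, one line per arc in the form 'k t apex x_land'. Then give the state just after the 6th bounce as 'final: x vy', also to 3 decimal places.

1 3.433 15.842 36.561
2 2.741 9.393 65.755
3 2.111 5.569 88.235
4 1.625 3.302 105.544
5 1.251 1.958 118.872
6 0.964 1.161 129.134
final: 129.134 3.710

Arc 1: start y=2.180, vy=16.530 → t=3.433, apex=15.842, x_land=36.561, impact vy=-17.800
  bounce: vy ← 0.77·17.800 = 13.706
Arc 2: start y=0.000, vy=13.706 → t=2.741, apex=9.393, x_land=65.755, impact vy=-13.706
  bounce: vy ← 0.77·13.706 = 10.554
Arc 3: start y=0.000, vy=10.554 → t=2.111, apex=5.569, x_land=88.235, impact vy=-10.554
  bounce: vy ← 0.77·10.554 = 8.126
Arc 4: start y=0.000, vy=8.126 → t=1.625, apex=3.302, x_land=105.544, impact vy=-8.126
  bounce: vy ← 0.77·8.126 = 6.257
Arc 5: start y=0.000, vy=6.257 → t=1.251, apex=1.958, x_land=118.872, impact vy=-6.257
  bounce: vy ← 0.77·6.257 = 4.818
Arc 6: start y=0.000, vy=4.818 → t=0.964, apex=1.161, x_land=129.134, impact vy=-4.818
  bounce: vy ← 0.77·4.818 = 3.710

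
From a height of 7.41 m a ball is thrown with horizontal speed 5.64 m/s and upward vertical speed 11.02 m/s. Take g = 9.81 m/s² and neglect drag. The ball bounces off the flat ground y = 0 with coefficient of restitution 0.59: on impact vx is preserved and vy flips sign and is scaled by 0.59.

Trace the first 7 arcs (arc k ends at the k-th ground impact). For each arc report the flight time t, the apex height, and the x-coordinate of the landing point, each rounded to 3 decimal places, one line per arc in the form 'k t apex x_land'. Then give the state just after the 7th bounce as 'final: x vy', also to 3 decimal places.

Arc 1: start y=7.410, vy=11.020 → t=2.788, apex=13.600, x_land=15.727, impact vy=-16.335
  bounce: vy ← 0.59·16.335 = 9.638
Arc 2: start y=0.000, vy=9.638 → t=1.965, apex=4.734, x_land=26.809, impact vy=-9.638
  bounce: vy ← 0.59·9.638 = 5.686
Arc 3: start y=0.000, vy=5.686 → t=1.159, apex=1.648, x_land=33.347, impact vy=-5.686
  bounce: vy ← 0.59·5.686 = 3.355
Arc 4: start y=0.000, vy=3.355 → t=0.684, apex=0.574, x_land=37.204, impact vy=-3.355
  bounce: vy ← 0.59·3.355 = 1.979
Arc 5: start y=0.000, vy=1.979 → t=0.404, apex=0.200, x_land=39.480, impact vy=-1.979
  bounce: vy ← 0.59·1.979 = 1.168
Arc 6: start y=0.000, vy=1.168 → t=0.238, apex=0.070, x_land=40.823, impact vy=-1.168
  bounce: vy ← 0.59·1.168 = 0.689
Arc 7: start y=0.000, vy=0.689 → t=0.140, apex=0.024, x_land=41.615, impact vy=-0.689
  bounce: vy ← 0.59·0.689 = 0.407

1 2.788 13.600 15.727
2 1.965 4.734 26.809
3 1.159 1.648 33.347
4 0.684 0.574 37.204
5 0.404 0.200 39.480
6 0.238 0.070 40.823
7 0.140 0.024 41.615
final: 41.615 0.407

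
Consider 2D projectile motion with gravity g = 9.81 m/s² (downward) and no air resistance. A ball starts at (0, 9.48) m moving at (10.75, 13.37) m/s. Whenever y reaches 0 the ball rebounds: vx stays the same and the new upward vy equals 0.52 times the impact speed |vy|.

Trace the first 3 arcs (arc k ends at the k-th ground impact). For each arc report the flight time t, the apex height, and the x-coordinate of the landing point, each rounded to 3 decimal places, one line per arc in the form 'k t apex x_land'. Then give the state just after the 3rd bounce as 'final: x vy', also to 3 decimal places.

1 3.310 18.591 35.580
2 2.025 5.027 57.345
3 1.053 1.359 68.664
final: 68.664 2.685

Arc 1: start y=9.480, vy=13.370 → t=3.310, apex=18.591, x_land=35.580, impact vy=-19.099
  bounce: vy ← 0.52·19.099 = 9.931
Arc 2: start y=0.000, vy=9.931 → t=2.025, apex=5.027, x_land=57.345, impact vy=-9.931
  bounce: vy ← 0.52·9.931 = 5.164
Arc 3: start y=0.000, vy=5.164 → t=1.053, apex=1.359, x_land=68.664, impact vy=-5.164
  bounce: vy ← 0.52·5.164 = 2.685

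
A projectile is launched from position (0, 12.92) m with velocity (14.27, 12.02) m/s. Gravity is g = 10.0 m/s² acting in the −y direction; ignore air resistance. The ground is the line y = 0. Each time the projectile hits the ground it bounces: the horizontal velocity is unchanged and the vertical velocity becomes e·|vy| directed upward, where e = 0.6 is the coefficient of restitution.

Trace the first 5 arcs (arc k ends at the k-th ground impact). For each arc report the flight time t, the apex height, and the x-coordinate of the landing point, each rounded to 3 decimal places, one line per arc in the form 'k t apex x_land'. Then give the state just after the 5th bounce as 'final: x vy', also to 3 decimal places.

1 3.209 20.144 45.795
2 2.409 7.252 80.166
3 1.445 2.611 100.789
4 0.867 0.940 113.162
5 0.520 0.338 120.587
final: 120.587 1.561

Arc 1: start y=12.920, vy=12.020 → t=3.209, apex=20.144, x_land=45.795, impact vy=-20.072
  bounce: vy ← 0.6·20.072 = 12.043
Arc 2: start y=0.000, vy=12.043 → t=2.409, apex=7.252, x_land=80.166, impact vy=-12.043
  bounce: vy ← 0.6·12.043 = 7.226
Arc 3: start y=0.000, vy=7.226 → t=1.445, apex=2.611, x_land=100.789, impact vy=-7.226
  bounce: vy ← 0.6·7.226 = 4.336
Arc 4: start y=0.000, vy=4.336 → t=0.867, apex=0.940, x_land=113.162, impact vy=-4.336
  bounce: vy ← 0.6·4.336 = 2.601
Arc 5: start y=0.000, vy=2.601 → t=0.520, apex=0.338, x_land=120.587, impact vy=-2.601
  bounce: vy ← 0.6·2.601 = 1.561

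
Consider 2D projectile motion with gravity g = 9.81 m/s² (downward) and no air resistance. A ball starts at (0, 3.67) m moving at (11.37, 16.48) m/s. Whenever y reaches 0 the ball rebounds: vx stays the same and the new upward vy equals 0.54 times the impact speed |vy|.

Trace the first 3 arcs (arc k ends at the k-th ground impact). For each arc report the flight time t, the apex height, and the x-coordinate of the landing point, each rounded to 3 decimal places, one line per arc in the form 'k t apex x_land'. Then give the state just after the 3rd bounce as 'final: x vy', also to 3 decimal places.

1 3.569 17.513 40.585
2 2.041 5.107 63.787
3 1.102 1.489 76.317
final: 76.317 2.919

Arc 1: start y=3.670, vy=16.480 → t=3.569, apex=17.513, x_land=40.585, impact vy=-18.536
  bounce: vy ← 0.54·18.536 = 10.010
Arc 2: start y=0.000, vy=10.010 → t=2.041, apex=5.107, x_land=63.787, impact vy=-10.010
  bounce: vy ← 0.54·10.010 = 5.405
Arc 3: start y=0.000, vy=5.405 → t=1.102, apex=1.489, x_land=76.317, impact vy=-5.405
  bounce: vy ← 0.54·5.405 = 2.919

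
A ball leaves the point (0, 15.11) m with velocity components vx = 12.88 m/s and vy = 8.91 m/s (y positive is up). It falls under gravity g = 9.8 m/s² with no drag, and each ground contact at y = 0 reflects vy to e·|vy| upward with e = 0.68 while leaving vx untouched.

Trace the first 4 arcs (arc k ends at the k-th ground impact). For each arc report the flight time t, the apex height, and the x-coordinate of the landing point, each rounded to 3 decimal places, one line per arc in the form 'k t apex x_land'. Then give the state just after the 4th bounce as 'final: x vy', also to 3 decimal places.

Arc 1: start y=15.110, vy=8.910 → t=2.887, apex=19.160, x_land=37.180, impact vy=-19.379
  bounce: vy ← 0.68·19.379 = 13.178
Arc 2: start y=0.000, vy=13.178 → t=2.689, apex=8.860, x_land=71.818, impact vy=-13.178
  bounce: vy ← 0.68·13.178 = 8.961
Arc 3: start y=0.000, vy=8.961 → t=1.829, apex=4.097, x_land=95.372, impact vy=-8.961
  bounce: vy ← 0.68·8.961 = 6.093
Arc 4: start y=0.000, vy=6.093 → t=1.244, apex=1.894, x_land=111.389, impact vy=-6.093
  bounce: vy ← 0.68·6.093 = 4.143

1 2.887 19.160 37.180
2 2.689 8.860 71.818
3 1.829 4.097 95.372
4 1.244 1.894 111.389
final: 111.389 4.143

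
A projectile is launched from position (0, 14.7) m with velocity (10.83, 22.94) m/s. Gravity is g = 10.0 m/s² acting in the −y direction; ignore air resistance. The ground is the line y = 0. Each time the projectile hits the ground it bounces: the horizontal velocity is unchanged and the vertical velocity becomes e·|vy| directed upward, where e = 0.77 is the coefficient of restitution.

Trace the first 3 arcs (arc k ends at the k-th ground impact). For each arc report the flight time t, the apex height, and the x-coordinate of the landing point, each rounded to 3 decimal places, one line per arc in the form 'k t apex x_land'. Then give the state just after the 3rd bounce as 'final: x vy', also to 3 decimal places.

1 5.158 41.012 55.861
2 4.411 24.316 103.627
3 3.396 14.417 140.407
final: 140.407 13.075

Arc 1: start y=14.700, vy=22.940 → t=5.158, apex=41.012, x_land=55.861, impact vy=-28.640
  bounce: vy ← 0.77·28.640 = 22.053
Arc 2: start y=0.000, vy=22.053 → t=4.411, apex=24.316, x_land=103.627, impact vy=-22.053
  bounce: vy ← 0.77·22.053 = 16.981
Arc 3: start y=0.000, vy=16.981 → t=3.396, apex=14.417, x_land=140.407, impact vy=-16.981
  bounce: vy ← 0.77·16.981 = 13.075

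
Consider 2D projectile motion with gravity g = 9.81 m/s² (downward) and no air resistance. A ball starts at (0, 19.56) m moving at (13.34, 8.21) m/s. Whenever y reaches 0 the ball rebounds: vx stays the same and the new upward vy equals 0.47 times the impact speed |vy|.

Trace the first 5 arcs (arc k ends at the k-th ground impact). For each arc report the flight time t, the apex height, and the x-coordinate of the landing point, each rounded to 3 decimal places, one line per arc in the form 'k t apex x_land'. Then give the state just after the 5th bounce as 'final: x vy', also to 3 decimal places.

Arc 1: start y=19.560, vy=8.210 → t=3.002, apex=22.995, x_land=40.048, impact vy=-21.241
  bounce: vy ← 0.47·21.241 = 9.983
Arc 2: start y=0.000, vy=9.983 → t=2.035, apex=5.080, x_land=67.199, impact vy=-9.983
  bounce: vy ← 0.47·9.983 = 4.692
Arc 3: start y=0.000, vy=4.692 → t=0.957, apex=1.122, x_land=79.960, impact vy=-4.692
  bounce: vy ← 0.47·4.692 = 2.205
Arc 4: start y=0.000, vy=2.205 → t=0.450, apex=0.248, x_land=85.958, impact vy=-2.205
  bounce: vy ← 0.47·2.205 = 1.036
Arc 5: start y=0.000, vy=1.036 → t=0.211, apex=0.055, x_land=88.777, impact vy=-1.036
  bounce: vy ← 0.47·1.036 = 0.487

1 3.002 22.995 40.048
2 2.035 5.080 67.199
3 0.957 1.122 79.960
4 0.450 0.248 85.958
5 0.211 0.055 88.777
final: 88.777 0.487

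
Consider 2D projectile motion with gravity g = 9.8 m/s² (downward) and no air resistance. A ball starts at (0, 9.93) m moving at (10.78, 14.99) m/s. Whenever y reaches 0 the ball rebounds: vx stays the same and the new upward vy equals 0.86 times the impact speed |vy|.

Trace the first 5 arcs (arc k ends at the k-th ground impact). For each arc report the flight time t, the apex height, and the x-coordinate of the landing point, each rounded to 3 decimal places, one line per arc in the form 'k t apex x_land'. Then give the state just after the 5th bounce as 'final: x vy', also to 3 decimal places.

1 3.619 21.394 39.014
2 3.594 15.823 77.758
3 3.091 11.703 111.077
4 2.658 8.655 139.732
5 2.286 6.402 164.375
final: 164.375 9.633

Arc 1: start y=9.930, vy=14.990 → t=3.619, apex=21.394, x_land=39.014, impact vy=-20.478
  bounce: vy ← 0.86·20.478 = 17.611
Arc 2: start y=0.000, vy=17.611 → t=3.594, apex=15.823, x_land=77.758, impact vy=-17.611
  bounce: vy ← 0.86·17.611 = 15.145
Arc 3: start y=0.000, vy=15.145 → t=3.091, apex=11.703, x_land=111.077, impact vy=-15.145
  bounce: vy ← 0.86·15.145 = 13.025
Arc 4: start y=0.000, vy=13.025 → t=2.658, apex=8.655, x_land=139.732, impact vy=-13.025
  bounce: vy ← 0.86·13.025 = 11.201
Arc 5: start y=0.000, vy=11.201 → t=2.286, apex=6.402, x_land=164.375, impact vy=-11.201
  bounce: vy ← 0.86·11.201 = 9.633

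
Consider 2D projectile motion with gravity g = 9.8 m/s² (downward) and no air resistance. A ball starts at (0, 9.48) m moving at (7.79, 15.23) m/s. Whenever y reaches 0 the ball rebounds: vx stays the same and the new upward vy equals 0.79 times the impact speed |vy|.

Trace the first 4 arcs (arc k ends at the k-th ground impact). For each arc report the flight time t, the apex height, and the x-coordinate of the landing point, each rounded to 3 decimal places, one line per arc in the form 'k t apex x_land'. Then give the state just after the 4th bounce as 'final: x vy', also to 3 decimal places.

Arc 1: start y=9.480, vy=15.230 → t=3.640, apex=21.314, x_land=28.353, impact vy=-20.439
  bounce: vy ← 0.79·20.439 = 16.147
Arc 2: start y=0.000, vy=16.147 → t=3.295, apex=13.302, x_land=54.024, impact vy=-16.147
  bounce: vy ← 0.79·16.147 = 12.756
Arc 3: start y=0.000, vy=12.756 → t=2.603, apex=8.302, x_land=74.303, impact vy=-12.756
  bounce: vy ← 0.79·12.756 = 10.077
Arc 4: start y=0.000, vy=10.077 → t=2.057, apex=5.181, x_land=90.324, impact vy=-10.077
  bounce: vy ← 0.79·10.077 = 7.961

1 3.640 21.314 28.353
2 3.295 13.302 54.024
3 2.603 8.302 74.303
4 2.057 5.181 90.324
final: 90.324 7.961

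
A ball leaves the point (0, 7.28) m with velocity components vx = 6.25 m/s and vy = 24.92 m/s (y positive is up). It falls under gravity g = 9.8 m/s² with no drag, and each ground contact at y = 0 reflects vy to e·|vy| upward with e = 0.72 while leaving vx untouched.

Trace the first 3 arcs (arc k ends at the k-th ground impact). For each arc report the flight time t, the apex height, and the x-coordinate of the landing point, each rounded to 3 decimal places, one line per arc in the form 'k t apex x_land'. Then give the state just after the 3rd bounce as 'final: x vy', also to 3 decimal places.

Arc 1: start y=7.280, vy=24.920 → t=5.363, apex=38.964, x_land=33.517, impact vy=-27.635
  bounce: vy ← 0.72·27.635 = 19.897
Arc 2: start y=0.000, vy=19.897 → t=4.061, apex=20.199, x_land=58.896, impact vy=-19.897
  bounce: vy ← 0.72·19.897 = 14.326
Arc 3: start y=0.000, vy=14.326 → t=2.924, apex=10.471, x_land=77.169, impact vy=-14.326
  bounce: vy ← 0.72·14.326 = 10.315

1 5.363 38.964 33.517
2 4.061 20.199 58.896
3 2.924 10.471 77.169
final: 77.169 10.315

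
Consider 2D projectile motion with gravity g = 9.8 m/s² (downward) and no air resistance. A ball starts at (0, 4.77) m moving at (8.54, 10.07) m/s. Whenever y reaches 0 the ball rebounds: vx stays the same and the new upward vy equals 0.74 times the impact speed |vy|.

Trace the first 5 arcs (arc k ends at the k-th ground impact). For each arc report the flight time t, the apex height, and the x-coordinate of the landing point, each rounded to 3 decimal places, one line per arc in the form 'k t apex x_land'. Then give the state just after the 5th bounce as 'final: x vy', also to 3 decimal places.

1 2.452 9.944 20.941
2 2.108 5.445 38.946
3 1.560 2.982 52.270
4 1.155 1.633 62.129
5 0.854 0.894 69.426
final: 69.426 3.098

Arc 1: start y=4.770, vy=10.070 → t=2.452, apex=9.944, x_land=20.941, impact vy=-13.961
  bounce: vy ← 0.74·13.961 = 10.331
Arc 2: start y=0.000, vy=10.331 → t=2.108, apex=5.445, x_land=38.946, impact vy=-10.331
  bounce: vy ← 0.74·10.331 = 7.645
Arc 3: start y=0.000, vy=7.645 → t=1.560, apex=2.982, x_land=52.270, impact vy=-7.645
  bounce: vy ← 0.74·7.645 = 5.657
Arc 4: start y=0.000, vy=5.657 → t=1.155, apex=1.633, x_land=62.129, impact vy=-5.657
  bounce: vy ← 0.74·5.657 = 4.186
Arc 5: start y=0.000, vy=4.186 → t=0.854, apex=0.894, x_land=69.426, impact vy=-4.186
  bounce: vy ← 0.74·4.186 = 3.098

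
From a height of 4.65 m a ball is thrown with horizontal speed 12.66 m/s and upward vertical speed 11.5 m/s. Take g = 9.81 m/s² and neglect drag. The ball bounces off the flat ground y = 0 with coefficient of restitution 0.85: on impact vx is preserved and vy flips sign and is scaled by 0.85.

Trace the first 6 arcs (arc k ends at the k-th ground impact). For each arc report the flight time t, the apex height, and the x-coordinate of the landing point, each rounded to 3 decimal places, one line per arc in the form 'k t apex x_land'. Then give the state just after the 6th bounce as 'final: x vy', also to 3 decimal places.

1 2.696 11.391 34.133
2 2.591 8.230 66.931
3 2.202 5.946 94.808
4 1.872 4.296 118.504
5 1.591 3.104 138.646
6 1.352 2.243 155.766
final: 155.766 5.638

Arc 1: start y=4.650, vy=11.500 → t=2.696, apex=11.391, x_land=34.133, impact vy=-14.949
  bounce: vy ← 0.85·14.949 = 12.707
Arc 2: start y=0.000, vy=12.707 → t=2.591, apex=8.230, x_land=66.931, impact vy=-12.707
  bounce: vy ← 0.85·12.707 = 10.801
Arc 3: start y=0.000, vy=10.801 → t=2.202, apex=5.946, x_land=94.808, impact vy=-10.801
  bounce: vy ← 0.85·10.801 = 9.181
Arc 4: start y=0.000, vy=9.181 → t=1.872, apex=4.296, x_land=118.504, impact vy=-9.181
  bounce: vy ← 0.85·9.181 = 7.804
Arc 5: start y=0.000, vy=7.804 → t=1.591, apex=3.104, x_land=138.646, impact vy=-7.804
  bounce: vy ← 0.85·7.804 = 6.633
Arc 6: start y=0.000, vy=6.633 → t=1.352, apex=2.243, x_land=155.766, impact vy=-6.633
  bounce: vy ← 0.85·6.633 = 5.638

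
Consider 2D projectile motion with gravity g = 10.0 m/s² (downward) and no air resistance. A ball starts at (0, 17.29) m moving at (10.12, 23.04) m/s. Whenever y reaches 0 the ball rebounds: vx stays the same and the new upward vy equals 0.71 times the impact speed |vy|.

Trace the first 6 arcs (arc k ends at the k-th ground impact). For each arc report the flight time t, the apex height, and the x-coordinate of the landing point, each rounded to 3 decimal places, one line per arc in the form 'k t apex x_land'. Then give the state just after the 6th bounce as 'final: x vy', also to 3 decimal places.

Arc 1: start y=17.290, vy=23.040 → t=5.265, apex=43.832, x_land=53.280, impact vy=-29.608
  bounce: vy ← 0.71·29.608 = 21.022
Arc 2: start y=0.000, vy=21.022 → t=4.204, apex=22.096, x_land=95.828, impact vy=-21.022
  bounce: vy ← 0.71·21.022 = 14.925
Arc 3: start y=0.000, vy=14.925 → t=2.985, apex=11.138, x_land=126.037, impact vy=-14.925
  bounce: vy ← 0.71·14.925 = 10.597
Arc 4: start y=0.000, vy=10.597 → t=2.119, apex=5.615, x_land=147.486, impact vy=-10.597
  bounce: vy ← 0.71·10.597 = 7.524
Arc 5: start y=0.000, vy=7.524 → t=1.505, apex=2.830, x_land=162.714, impact vy=-7.524
  bounce: vy ← 0.71·7.524 = 5.342
Arc 6: start y=0.000, vy=5.342 → t=1.068, apex=1.427, x_land=173.526, impact vy=-5.342
  bounce: vy ← 0.71·5.342 = 3.793

1 5.265 43.832 53.280
2 4.204 22.096 95.828
3 2.985 11.138 126.037
4 2.119 5.615 147.486
5 1.505 2.830 162.714
6 1.068 1.427 173.526
final: 173.526 3.793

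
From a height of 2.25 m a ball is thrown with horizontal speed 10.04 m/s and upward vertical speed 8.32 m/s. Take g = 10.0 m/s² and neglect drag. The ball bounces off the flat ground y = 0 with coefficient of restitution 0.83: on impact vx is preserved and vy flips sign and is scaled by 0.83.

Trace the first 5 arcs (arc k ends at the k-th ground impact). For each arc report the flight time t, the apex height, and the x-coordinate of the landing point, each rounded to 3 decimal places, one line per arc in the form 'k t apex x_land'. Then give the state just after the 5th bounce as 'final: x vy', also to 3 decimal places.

1 1.901 5.711 19.084
2 1.774 3.934 36.896
3 1.473 2.710 51.680
4 1.222 1.867 63.951
5 1.014 1.286 74.135
final: 74.135 4.210

Arc 1: start y=2.250, vy=8.320 → t=1.901, apex=5.711, x_land=19.084, impact vy=-10.687
  bounce: vy ← 0.83·10.687 = 8.871
Arc 2: start y=0.000, vy=8.871 → t=1.774, apex=3.934, x_land=36.896, impact vy=-8.871
  bounce: vy ← 0.83·8.871 = 7.363
Arc 3: start y=0.000, vy=7.363 → t=1.473, apex=2.710, x_land=51.680, impact vy=-7.363
  bounce: vy ← 0.83·7.363 = 6.111
Arc 4: start y=0.000, vy=6.111 → t=1.222, apex=1.867, x_land=63.951, impact vy=-6.111
  bounce: vy ← 0.83·6.111 = 5.072
Arc 5: start y=0.000, vy=5.072 → t=1.014, apex=1.286, x_land=74.135, impact vy=-5.072
  bounce: vy ← 0.83·5.072 = 4.210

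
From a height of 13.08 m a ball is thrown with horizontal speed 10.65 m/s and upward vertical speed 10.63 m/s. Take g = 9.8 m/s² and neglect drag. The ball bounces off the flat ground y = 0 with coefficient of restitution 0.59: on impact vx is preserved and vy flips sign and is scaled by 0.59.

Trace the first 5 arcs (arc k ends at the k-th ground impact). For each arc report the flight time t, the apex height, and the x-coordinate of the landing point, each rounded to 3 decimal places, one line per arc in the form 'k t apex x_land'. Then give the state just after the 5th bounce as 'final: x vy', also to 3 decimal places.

1 3.046 18.845 32.438
2 2.314 6.560 57.083
3 1.365 2.284 71.624
4 0.806 0.795 80.203
5 0.475 0.277 85.264
final: 85.264 1.374

Arc 1: start y=13.080, vy=10.630 → t=3.046, apex=18.845, x_land=32.438, impact vy=-19.219
  bounce: vy ← 0.59·19.219 = 11.339
Arc 2: start y=0.000, vy=11.339 → t=2.314, apex=6.560, x_land=57.083, impact vy=-11.339
  bounce: vy ← 0.59·11.339 = 6.690
Arc 3: start y=0.000, vy=6.690 → t=1.365, apex=2.284, x_land=71.624, impact vy=-6.690
  bounce: vy ← 0.59·6.690 = 3.947
Arc 4: start y=0.000, vy=3.947 → t=0.806, apex=0.795, x_land=80.203, impact vy=-3.947
  bounce: vy ← 0.59·3.947 = 2.329
Arc 5: start y=0.000, vy=2.329 → t=0.475, apex=0.277, x_land=85.264, impact vy=-2.329
  bounce: vy ← 0.59·2.329 = 1.374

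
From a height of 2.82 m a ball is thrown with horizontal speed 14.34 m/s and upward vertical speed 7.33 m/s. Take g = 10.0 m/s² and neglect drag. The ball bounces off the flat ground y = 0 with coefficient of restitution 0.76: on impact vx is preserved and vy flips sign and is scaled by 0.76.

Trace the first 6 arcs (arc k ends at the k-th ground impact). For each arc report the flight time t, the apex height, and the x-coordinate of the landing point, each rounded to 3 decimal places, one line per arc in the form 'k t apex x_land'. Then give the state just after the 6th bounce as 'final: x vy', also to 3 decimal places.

Arc 1: start y=2.820, vy=7.330 → t=1.782, apex=5.506, x_land=25.560, impact vy=-10.494
  bounce: vy ← 0.76·10.494 = 7.976
Arc 2: start y=0.000, vy=7.976 → t=1.595, apex=3.181, x_land=48.434, impact vy=-7.976
  bounce: vy ← 0.76·7.976 = 6.061
Arc 3: start y=0.000, vy=6.061 → t=1.212, apex=1.837, x_land=65.818, impact vy=-6.061
  bounce: vy ← 0.76·6.061 = 4.607
Arc 4: start y=0.000, vy=4.607 → t=0.921, apex=1.061, x_land=79.030, impact vy=-4.607
  bounce: vy ← 0.76·4.607 = 3.501
Arc 5: start y=0.000, vy=3.501 → t=0.700, apex=0.613, x_land=89.072, impact vy=-3.501
  bounce: vy ← 0.76·3.501 = 2.661
Arc 6: start y=0.000, vy=2.661 → t=0.532, apex=0.354, x_land=96.703, impact vy=-2.661
  bounce: vy ← 0.76·2.661 = 2.022

1 1.782 5.506 25.560
2 1.595 3.181 48.434
3 1.212 1.837 65.818
4 0.921 1.061 79.030
5 0.700 0.613 89.072
6 0.532 0.354 96.703
final: 96.703 2.022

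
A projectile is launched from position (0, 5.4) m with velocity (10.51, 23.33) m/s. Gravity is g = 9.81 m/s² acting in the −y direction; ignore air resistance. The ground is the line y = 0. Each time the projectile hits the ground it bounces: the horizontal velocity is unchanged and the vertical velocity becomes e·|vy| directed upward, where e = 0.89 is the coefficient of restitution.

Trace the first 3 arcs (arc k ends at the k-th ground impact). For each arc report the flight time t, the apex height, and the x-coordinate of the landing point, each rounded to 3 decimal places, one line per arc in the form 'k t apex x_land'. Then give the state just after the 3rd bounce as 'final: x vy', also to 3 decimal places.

Arc 1: start y=5.400, vy=23.330 → t=4.978, apex=33.142, x_land=52.314, impact vy=-25.500
  bounce: vy ← 0.89·25.500 = 22.695
Arc 2: start y=0.000, vy=22.695 → t=4.627, apex=26.251, x_land=100.942, impact vy=-22.695
  bounce: vy ← 0.89·22.695 = 20.198
Arc 3: start y=0.000, vy=20.198 → t=4.118, apex=20.794, x_land=144.222, impact vy=-20.198
  bounce: vy ← 0.89·20.198 = 17.977

1 4.978 33.142 52.314
2 4.627 26.251 100.942
3 4.118 20.794 144.222
final: 144.222 17.977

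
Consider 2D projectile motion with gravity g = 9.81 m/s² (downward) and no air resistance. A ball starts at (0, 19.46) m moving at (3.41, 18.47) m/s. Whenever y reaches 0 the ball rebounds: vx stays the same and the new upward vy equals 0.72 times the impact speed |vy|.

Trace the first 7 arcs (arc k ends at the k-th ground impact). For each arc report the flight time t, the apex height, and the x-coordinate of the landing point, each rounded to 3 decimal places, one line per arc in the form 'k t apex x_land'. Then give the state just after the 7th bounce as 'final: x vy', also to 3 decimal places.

Arc 1: start y=19.460, vy=18.470 → t=4.624, apex=36.847, x_land=15.767, impact vy=-26.888
  bounce: vy ← 0.72·26.888 = 19.359
Arc 2: start y=0.000, vy=19.359 → t=3.947, apex=19.102, x_land=29.225, impact vy=-19.359
  bounce: vy ← 0.72·19.359 = 13.939
Arc 3: start y=0.000, vy=13.939 → t=2.842, apex=9.902, x_land=38.915, impact vy=-13.939
  bounce: vy ← 0.72·13.939 = 10.036
Arc 4: start y=0.000, vy=10.036 → t=2.046, apex=5.133, x_land=45.892, impact vy=-10.036
  bounce: vy ← 0.72·10.036 = 7.226
Arc 5: start y=0.000, vy=7.226 → t=1.473, apex=2.661, x_land=50.916, impact vy=-7.226
  bounce: vy ← 0.72·7.226 = 5.203
Arc 6: start y=0.000, vy=5.203 → t=1.061, apex=1.380, x_land=54.533, impact vy=-5.203
  bounce: vy ← 0.72·5.203 = 3.746
Arc 7: start y=0.000, vy=3.746 → t=0.764, apex=0.715, x_land=57.137, impact vy=-3.746
  bounce: vy ← 0.72·3.746 = 2.697

1 4.624 36.847 15.767
2 3.947 19.102 29.225
3 2.842 9.902 38.915
4 2.046 5.133 45.892
5 1.473 2.661 50.916
6 1.061 1.380 54.533
7 0.764 0.715 57.137
final: 57.137 2.697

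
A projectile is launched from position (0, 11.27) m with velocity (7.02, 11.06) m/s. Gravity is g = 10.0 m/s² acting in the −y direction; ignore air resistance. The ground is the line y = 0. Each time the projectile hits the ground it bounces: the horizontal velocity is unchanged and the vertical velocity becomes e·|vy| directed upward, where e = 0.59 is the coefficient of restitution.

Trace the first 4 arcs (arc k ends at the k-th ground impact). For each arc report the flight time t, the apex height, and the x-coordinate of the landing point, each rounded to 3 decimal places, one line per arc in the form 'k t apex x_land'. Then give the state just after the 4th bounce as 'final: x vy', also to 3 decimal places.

1 2.971 17.386 20.855
2 2.200 6.052 36.301
3 1.298 2.107 45.415
4 0.766 0.733 50.792
final: 50.792 2.260

Arc 1: start y=11.270, vy=11.060 → t=2.971, apex=17.386, x_land=20.855, impact vy=-18.647
  bounce: vy ← 0.59·18.647 = 11.002
Arc 2: start y=0.000, vy=11.002 → t=2.200, apex=6.052, x_land=36.301, impact vy=-11.002
  bounce: vy ← 0.59·11.002 = 6.491
Arc 3: start y=0.000, vy=6.491 → t=1.298, apex=2.107, x_land=45.415, impact vy=-6.491
  bounce: vy ← 0.59·6.491 = 3.830
Arc 4: start y=0.000, vy=3.830 → t=0.766, apex=0.733, x_land=50.792, impact vy=-3.830
  bounce: vy ← 0.59·3.830 = 2.260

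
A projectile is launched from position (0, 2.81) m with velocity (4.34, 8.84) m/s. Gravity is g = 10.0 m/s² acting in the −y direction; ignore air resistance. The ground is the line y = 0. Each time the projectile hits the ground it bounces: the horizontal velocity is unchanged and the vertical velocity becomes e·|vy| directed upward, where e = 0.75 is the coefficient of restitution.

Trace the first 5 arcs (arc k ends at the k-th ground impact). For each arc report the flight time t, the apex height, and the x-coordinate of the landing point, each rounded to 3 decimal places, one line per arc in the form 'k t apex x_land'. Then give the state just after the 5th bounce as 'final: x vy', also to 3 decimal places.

1 2.043 6.717 8.867
2 1.739 3.778 16.413
3 1.304 2.125 22.072
4 0.978 1.196 26.316
5 0.733 0.672 29.499
final: 29.499 2.751

Arc 1: start y=2.810, vy=8.840 → t=2.043, apex=6.717, x_land=8.867, impact vy=-11.591
  bounce: vy ← 0.75·11.591 = 8.693
Arc 2: start y=0.000, vy=8.693 → t=1.739, apex=3.778, x_land=16.413, impact vy=-8.693
  bounce: vy ← 0.75·8.693 = 6.520
Arc 3: start y=0.000, vy=6.520 → t=1.304, apex=2.125, x_land=22.072, impact vy=-6.520
  bounce: vy ← 0.75·6.520 = 4.890
Arc 4: start y=0.000, vy=4.890 → t=0.978, apex=1.196, x_land=26.316, impact vy=-4.890
  bounce: vy ← 0.75·4.890 = 3.667
Arc 5: start y=0.000, vy=3.667 → t=0.733, apex=0.672, x_land=29.499, impact vy=-3.667
  bounce: vy ← 0.75·3.667 = 2.751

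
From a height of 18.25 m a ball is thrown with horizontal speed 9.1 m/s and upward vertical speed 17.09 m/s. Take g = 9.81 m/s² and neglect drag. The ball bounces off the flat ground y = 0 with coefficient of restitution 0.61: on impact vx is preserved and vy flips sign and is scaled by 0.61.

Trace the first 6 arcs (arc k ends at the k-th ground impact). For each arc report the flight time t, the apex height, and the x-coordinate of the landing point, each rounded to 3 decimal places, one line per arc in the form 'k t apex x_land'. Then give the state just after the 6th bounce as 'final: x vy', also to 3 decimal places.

1 4.341 33.136 39.505
2 3.171 12.330 68.361
3 1.934 4.588 85.963
4 1.180 1.707 96.701
5 0.720 0.635 103.250
6 0.439 0.236 107.246
final: 107.246 1.314

Arc 1: start y=18.250, vy=17.090 → t=4.341, apex=33.136, x_land=39.505, impact vy=-25.498
  bounce: vy ← 0.61·25.498 = 15.554
Arc 2: start y=0.000, vy=15.554 → t=3.171, apex=12.330, x_land=68.361, impact vy=-15.554
  bounce: vy ← 0.61·15.554 = 9.488
Arc 3: start y=0.000, vy=9.488 → t=1.934, apex=4.588, x_land=85.963, impact vy=-9.488
  bounce: vy ← 0.61·9.488 = 5.787
Arc 4: start y=0.000, vy=5.787 → t=1.180, apex=1.707, x_land=96.701, impact vy=-5.787
  bounce: vy ← 0.61·5.787 = 3.530
Arc 5: start y=0.000, vy=3.530 → t=0.720, apex=0.635, x_land=103.250, impact vy=-3.530
  bounce: vy ← 0.61·3.530 = 2.154
Arc 6: start y=0.000, vy=2.154 → t=0.439, apex=0.236, x_land=107.246, impact vy=-2.154
  bounce: vy ← 0.61·2.154 = 1.314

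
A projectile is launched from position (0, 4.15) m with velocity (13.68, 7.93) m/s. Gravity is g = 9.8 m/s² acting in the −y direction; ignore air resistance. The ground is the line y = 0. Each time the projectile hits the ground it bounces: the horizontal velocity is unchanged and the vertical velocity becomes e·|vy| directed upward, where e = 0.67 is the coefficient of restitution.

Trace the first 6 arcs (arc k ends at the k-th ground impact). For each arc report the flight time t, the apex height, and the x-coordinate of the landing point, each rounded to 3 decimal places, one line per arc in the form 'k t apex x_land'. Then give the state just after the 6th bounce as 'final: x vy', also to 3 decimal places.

Arc 1: start y=4.150, vy=7.930 → t=2.035, apex=7.358, x_land=27.834, impact vy=-12.009
  bounce: vy ← 0.67·12.009 = 8.046
Arc 2: start y=0.000, vy=8.046 → t=1.642, apex=3.303, x_land=50.298, impact vy=-8.046
  bounce: vy ← 0.67·8.046 = 5.391
Arc 3: start y=0.000, vy=5.391 → t=1.100, apex=1.483, x_land=65.348, impact vy=-5.391
  bounce: vy ← 0.67·5.391 = 3.612
Arc 4: start y=0.000, vy=3.612 → t=0.737, apex=0.666, x_land=75.432, impact vy=-3.612
  bounce: vy ← 0.67·3.612 = 2.420
Arc 5: start y=0.000, vy=2.420 → t=0.494, apex=0.299, x_land=82.189, impact vy=-2.420
  bounce: vy ← 0.67·2.420 = 1.621
Arc 6: start y=0.000, vy=1.621 → t=0.331, apex=0.134, x_land=86.715, impact vy=-1.621
  bounce: vy ← 0.67·1.621 = 1.086

1 2.035 7.358 27.834
2 1.642 3.303 50.298
3 1.100 1.483 65.348
4 0.737 0.666 75.432
5 0.494 0.299 82.189
6 0.331 0.134 86.715
final: 86.715 1.086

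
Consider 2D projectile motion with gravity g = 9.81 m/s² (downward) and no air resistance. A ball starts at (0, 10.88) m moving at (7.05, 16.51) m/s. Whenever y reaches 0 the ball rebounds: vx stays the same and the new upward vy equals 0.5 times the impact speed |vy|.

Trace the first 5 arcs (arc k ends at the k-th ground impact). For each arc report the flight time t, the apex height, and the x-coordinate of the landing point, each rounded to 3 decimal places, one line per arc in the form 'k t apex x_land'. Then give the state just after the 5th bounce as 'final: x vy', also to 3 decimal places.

1 3.930 24.773 27.709
2 2.247 6.193 43.553
3 1.124 1.548 51.474
4 0.562 0.387 55.435
5 0.281 0.097 57.416
final: 57.416 0.689

Arc 1: start y=10.880, vy=16.510 → t=3.930, apex=24.773, x_land=27.709, impact vy=-22.046
  bounce: vy ← 0.5·22.046 = 11.023
Arc 2: start y=0.000, vy=11.023 → t=2.247, apex=6.193, x_land=43.553, impact vy=-11.023
  bounce: vy ← 0.5·11.023 = 5.512
Arc 3: start y=0.000, vy=5.512 → t=1.124, apex=1.548, x_land=51.474, impact vy=-5.512
  bounce: vy ← 0.5·5.512 = 2.756
Arc 4: start y=0.000, vy=2.756 → t=0.562, apex=0.387, x_land=55.435, impact vy=-2.756
  bounce: vy ← 0.5·2.756 = 1.378
Arc 5: start y=0.000, vy=1.378 → t=0.281, apex=0.097, x_land=57.416, impact vy=-1.378
  bounce: vy ← 0.5·1.378 = 0.689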